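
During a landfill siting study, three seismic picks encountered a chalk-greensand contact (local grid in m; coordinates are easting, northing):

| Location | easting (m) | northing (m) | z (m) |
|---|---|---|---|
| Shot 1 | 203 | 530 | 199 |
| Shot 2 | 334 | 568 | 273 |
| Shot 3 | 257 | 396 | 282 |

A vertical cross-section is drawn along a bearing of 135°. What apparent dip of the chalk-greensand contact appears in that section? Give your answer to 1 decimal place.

Two edge vectors: Shot 1→Shot 2 = (131, 38, 74), Shot 1→Shot 3 = (54, -134, 83).
Normal n = (Shot 1→Shot 2) × (Shot 1→Shot 3) = (13070, -6877, -19606).
So ∂z/∂easting = −n_x/n_z = 0.66663 and ∂z/∂northing = −n_y/n_z = −0.35076.
Unit vector along 135° is (sin 135°, cos 135°) = (0.7071, -0.7071).
Slope in that direction = a·(0.7071) + b·(-0.7071) = 0.71941.
Apparent dip = arctan|0.71941| = 35.7° (true dip is 37.0°, so apparent ≤ true as expected).

35.7°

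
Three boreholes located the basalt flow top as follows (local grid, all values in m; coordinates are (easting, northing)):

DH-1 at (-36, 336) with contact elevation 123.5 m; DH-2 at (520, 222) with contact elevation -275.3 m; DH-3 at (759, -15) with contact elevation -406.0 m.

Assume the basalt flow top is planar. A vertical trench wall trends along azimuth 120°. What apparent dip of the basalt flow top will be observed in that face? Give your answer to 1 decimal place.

Two edge vectors: DH-1→DH-2 = (556, -114, -398.8), DH-1→DH-3 = (795, -351, -529.5).
Normal n = (DH-1→DH-2) × (DH-1→DH-3) = (-79615.8, -22644, -104526).
So ∂z/∂E = −n_x/n_z = −0.76168 and ∂z/∂N = −n_y/n_z = −0.21664.
Unit vector along 120° is (sin 120°, cos 120°) = (0.8660, -0.5000).
Slope in that direction = a·(0.8660) + b·(-0.5000) = −0.55132.
Apparent dip = arctan|0.55132| = 28.9° (true dip is 38.4°, so apparent ≤ true as expected).

28.9°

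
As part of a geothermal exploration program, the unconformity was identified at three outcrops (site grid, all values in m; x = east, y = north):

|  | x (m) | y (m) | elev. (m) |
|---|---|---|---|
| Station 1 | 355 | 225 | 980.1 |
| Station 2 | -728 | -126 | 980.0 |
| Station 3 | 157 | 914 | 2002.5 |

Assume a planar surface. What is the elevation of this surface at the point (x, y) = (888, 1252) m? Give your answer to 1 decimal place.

Let the plane be z = a·x + b·y + c.
Station 2−Station 1: −1083a − 351b = −0.1;  Station 3−Station 1: −198a + 689b = 1022.4.
Solving gives a = −0.439868, b = 1.357484.
Then c = 980.1 − a·355 − b·225 = 830.82.
At (888, 1252): z = −390.6 + 1699.6 + 830.82 = 2139.8 m.

2139.8 m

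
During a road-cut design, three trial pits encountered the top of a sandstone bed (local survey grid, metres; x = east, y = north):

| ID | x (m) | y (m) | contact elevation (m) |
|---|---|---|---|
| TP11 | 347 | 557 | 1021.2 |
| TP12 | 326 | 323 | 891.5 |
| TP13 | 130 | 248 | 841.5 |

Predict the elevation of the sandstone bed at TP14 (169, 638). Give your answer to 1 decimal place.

1057.8 m

Two edge vectors: TP11→TP12 = (-21, -234, -129.7), TP11→TP13 = (-217, -309, -179.7).
Normal n = (TP11→TP12) × (TP11→TP13) = (1972.5, 24371.2, -44289).
So ∂z/∂x = −n_x/n_z = 0.04454 and ∂z/∂y = −n_y/n_z = 0.55028.
Intercept c from TP11: 1021.2 − 15.45 − 306.50 = 699.24.
At (169, 638): z = 7.5 + 351.1 + 699.24 = 1057.8 m.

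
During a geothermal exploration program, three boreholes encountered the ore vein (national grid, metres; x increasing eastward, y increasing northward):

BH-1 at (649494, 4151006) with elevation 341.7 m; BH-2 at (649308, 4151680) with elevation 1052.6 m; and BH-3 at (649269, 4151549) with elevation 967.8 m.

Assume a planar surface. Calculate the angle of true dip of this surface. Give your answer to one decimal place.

Let the plane be z = a·x + b·y + c.
BH-2−BH-1: −186a + 674b = 710.9;  BH-3−BH-1: −225a + 543b = 626.1.
Solving gives a = −0.71019, b = 0.85876.
Gradient magnitude |∇z| = √(a² + b²) = √(0.50437 + 0.73747) = 1.11438.
True dip = arctan(1.11438) = 48.1°, dipping toward SE (azimuth ≈ 140°).

48.1°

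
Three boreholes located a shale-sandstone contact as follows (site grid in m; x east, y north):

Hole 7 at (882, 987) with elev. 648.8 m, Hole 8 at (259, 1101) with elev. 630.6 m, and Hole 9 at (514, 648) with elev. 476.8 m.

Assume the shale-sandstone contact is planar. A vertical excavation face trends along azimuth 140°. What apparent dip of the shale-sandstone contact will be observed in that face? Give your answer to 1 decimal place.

13.4°

Two edge vectors: Hole 7→Hole 8 = (-623, 114, -18.2), Hole 7→Hole 9 = (-368, -339, -172).
Normal n = (Hole 7→Hole 8) × (Hole 7→Hole 9) = (-25777.8, -100458.4, 253149).
So ∂z/∂x = −n_x/n_z = 0.10183 and ∂z/∂y = −n_y/n_z = 0.39684.
Unit vector along 140° is (sin 140°, cos 140°) = (0.6428, -0.7660).
Slope in that direction = a·(0.6428) + b·(-0.7660) = −0.23854.
Apparent dip = arctan|0.23854| = 13.4° (true dip is 22.3°, so apparent ≤ true as expected).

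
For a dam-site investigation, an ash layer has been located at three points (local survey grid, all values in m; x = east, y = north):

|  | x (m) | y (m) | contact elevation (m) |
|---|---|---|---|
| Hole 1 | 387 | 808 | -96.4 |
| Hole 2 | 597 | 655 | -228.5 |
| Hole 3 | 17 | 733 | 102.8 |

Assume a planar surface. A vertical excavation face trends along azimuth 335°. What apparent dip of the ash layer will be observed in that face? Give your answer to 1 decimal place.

Two edge vectors: Hole 1→Hole 2 = (210, -153, -132.1), Hole 1→Hole 3 = (-370, -75, 199.2).
Normal n = (Hole 1→Hole 2) × (Hole 1→Hole 3) = (-40385.1, 7045, -72360).
So ∂z/∂x = −n_x/n_z = −0.55811 and ∂z/∂y = −n_y/n_z = 0.09736.
Unit vector along 335° is (sin 335°, cos 335°) = (-0.4226, 0.9063).
Slope in that direction = a·(-0.4226) + b·(0.9063) = 0.32411.
Apparent dip = arctan|0.32411| = 18.0° (true dip is 29.5°, so apparent ≤ true as expected).

18.0°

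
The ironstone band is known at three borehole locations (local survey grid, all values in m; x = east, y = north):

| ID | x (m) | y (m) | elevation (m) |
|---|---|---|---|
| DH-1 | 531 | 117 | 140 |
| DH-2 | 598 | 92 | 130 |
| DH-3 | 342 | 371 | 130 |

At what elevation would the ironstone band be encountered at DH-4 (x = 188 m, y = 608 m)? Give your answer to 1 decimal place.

Let the plane be z = a·x + b·y + c.
DH-2−DH-1: 67a − 25b = −10;  DH-3−DH-1: −189a + 254b = −10.
Solving gives a = −0.22696, b = −0.20825.
Then c = 140 − a·531 − b·117 = 284.88.
At (188, 608): z = −42.7 − 126.6 + 284.88 = 115.6 m.

115.6 m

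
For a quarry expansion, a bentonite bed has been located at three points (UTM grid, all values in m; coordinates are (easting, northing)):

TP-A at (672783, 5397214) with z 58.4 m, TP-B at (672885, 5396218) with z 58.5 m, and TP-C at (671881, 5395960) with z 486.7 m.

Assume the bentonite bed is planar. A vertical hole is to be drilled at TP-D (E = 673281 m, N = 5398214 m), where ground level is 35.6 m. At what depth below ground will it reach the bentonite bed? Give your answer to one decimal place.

226.8 m

Two edge vectors: TP-A→TP-B = (102, -996, 0.1), TP-A→TP-C = (-902, -1254, 428.3).
Normal n = (TP-A→TP-B) × (TP-A→TP-C) = (-426461.4, -43776.8, -1026300).
So ∂z/∂E = −n_x/n_z = −0.415532885 and ∂z/∂N = −n_y/n_z = −0.042654974.
Intercept c from TP-A: 58.4 + 279563.46 + 230218.02 = 509839.88.
At (673281, 5398214): z_contact = −279770.40 − 230260.68 + 509839.88 = -191.19 m.
Depth below ground = 35.6 − (-191.19) = 226.8 m.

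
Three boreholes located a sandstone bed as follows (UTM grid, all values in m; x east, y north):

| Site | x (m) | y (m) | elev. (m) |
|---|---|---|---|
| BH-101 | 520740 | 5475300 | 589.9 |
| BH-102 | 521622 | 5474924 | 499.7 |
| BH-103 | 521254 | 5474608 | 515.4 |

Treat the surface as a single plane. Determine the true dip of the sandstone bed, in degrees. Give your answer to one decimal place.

Let the plane be z = a·x + b·y + c.
BH-102−BH-101: 882a − 376b = −90.2;  BH-103−BH-101: 514a − 692b = −74.5.
Solving gives a = −0.08249, b = 0.04638.
Gradient magnitude |∇z| = √(a² + b²) = √(0.00681 + 0.00215) = 0.09464.
True dip = arctan(0.09464) = 5.4°, dipping toward ESE (azimuth ≈ 119°).

5.4°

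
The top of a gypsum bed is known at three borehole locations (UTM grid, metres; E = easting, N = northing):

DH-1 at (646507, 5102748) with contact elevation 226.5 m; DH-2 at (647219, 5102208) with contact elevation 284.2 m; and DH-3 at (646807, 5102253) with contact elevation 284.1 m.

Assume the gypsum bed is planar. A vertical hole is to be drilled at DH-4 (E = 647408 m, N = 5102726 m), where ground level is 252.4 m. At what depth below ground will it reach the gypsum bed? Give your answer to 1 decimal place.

35.2 m

Let the plane be z = a·E + b·N + c.
DH-2−DH-1: 712a − 540b = 57.7;  DH-3−DH-1: 300a − 495b = 57.6.
Solving gives a = −0.013350662, b = −0.124454946.
Then c = 226.5 − a·646507 − b·5102748 = 643920.03.
At (647408, 5102726): z_contact = −8643.33 − 635059.49 + 643920.03 = 217.21 m.
Depth below ground = 252.4 − 217.21 = 35.2 m.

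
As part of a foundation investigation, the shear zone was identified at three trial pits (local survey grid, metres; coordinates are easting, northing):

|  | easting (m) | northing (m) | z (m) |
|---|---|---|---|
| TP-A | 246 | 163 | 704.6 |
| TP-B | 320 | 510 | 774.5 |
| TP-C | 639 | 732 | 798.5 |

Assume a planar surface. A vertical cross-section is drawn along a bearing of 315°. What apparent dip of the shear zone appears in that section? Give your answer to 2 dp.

11.74°

Let the plane be z = a·easting + b·northing + c.
TP-B−TP-A: 74a + 347b = 69.9;  TP-C−TP-A: 393a + 569b = 93.9.
Solving gives a = −0.07627, b = 0.21771.
Unit vector along 315° is (sin 315°, cos 315°) = (-0.7071, 0.7071).
Slope in that direction = a·(-0.7071) + b·(0.7071) = 0.20787.
Apparent dip = arctan|0.20787| = 11.74° (true dip is 13.0°, so apparent ≤ true as expected).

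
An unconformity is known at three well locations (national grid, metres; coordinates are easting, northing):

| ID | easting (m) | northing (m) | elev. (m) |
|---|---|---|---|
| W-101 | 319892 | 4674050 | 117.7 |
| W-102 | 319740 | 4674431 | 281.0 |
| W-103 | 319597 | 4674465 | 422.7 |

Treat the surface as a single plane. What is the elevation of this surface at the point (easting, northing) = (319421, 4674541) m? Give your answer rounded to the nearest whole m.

Let the plane be z = a·easting + b·northing + c.
W-102−W-101: −152a + 381b = 163.3;  W-103−W-101: −295a + 415b = 305.
Solving gives a = −0.98216567, b = 0.03677380.
Then c = 117.7 − a·319892 − b·4674050 = 142422.06.
At (319421, 4674541): z = −313724.3 + 171900.6 + 142422.06 = 598.4 m.

598 m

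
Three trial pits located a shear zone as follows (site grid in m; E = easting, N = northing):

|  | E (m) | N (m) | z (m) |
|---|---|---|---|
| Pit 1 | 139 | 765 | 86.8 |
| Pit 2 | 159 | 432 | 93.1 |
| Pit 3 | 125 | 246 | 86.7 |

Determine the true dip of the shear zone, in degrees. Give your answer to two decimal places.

12.39°

Two edge vectors: Pit 1→Pit 2 = (20, -333, 6.3), Pit 1→Pit 3 = (-14, -519, -0.1).
Normal n = (Pit 1→Pit 2) × (Pit 1→Pit 3) = (3303, -86.2, -15042).
So ∂z/∂E = −n_x/n_z = 0.21959 and ∂z/∂N = −n_y/n_z = −0.00573.
Gradient magnitude |∇z| = √(a² + b²) = √(0.04822 + 0.00003) = 0.21966.
True dip = arctan(0.21966) = 12.39°, dipping toward W (azimuth ≈ 271°).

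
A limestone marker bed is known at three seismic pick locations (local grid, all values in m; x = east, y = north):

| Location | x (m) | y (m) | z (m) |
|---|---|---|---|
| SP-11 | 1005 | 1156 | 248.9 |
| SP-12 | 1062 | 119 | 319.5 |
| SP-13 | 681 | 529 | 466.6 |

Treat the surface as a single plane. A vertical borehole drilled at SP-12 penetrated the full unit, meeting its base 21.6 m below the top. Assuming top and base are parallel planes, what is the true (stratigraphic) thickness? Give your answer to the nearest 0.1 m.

Two edge vectors: SP-11→SP-12 = (57, -1037, 70.6), SP-11→SP-13 = (-324, -627, 217.7).
Normal n = (SP-11→SP-12) × (SP-11→SP-13) = (-181488.7, -35283.3, -371727).
So ∂z/∂x = −n_x/n_z = −0.48823 and ∂z/∂y = −n_y/n_z = −0.09492.
|∇z| = √(a²+b²) = 0.49737, so dip δ = arctan(0.49737) = 26.44°.
True thickness = vertical thickness × cos δ = 21.6 × cos 26.44° = 19.3 m.

19.3 m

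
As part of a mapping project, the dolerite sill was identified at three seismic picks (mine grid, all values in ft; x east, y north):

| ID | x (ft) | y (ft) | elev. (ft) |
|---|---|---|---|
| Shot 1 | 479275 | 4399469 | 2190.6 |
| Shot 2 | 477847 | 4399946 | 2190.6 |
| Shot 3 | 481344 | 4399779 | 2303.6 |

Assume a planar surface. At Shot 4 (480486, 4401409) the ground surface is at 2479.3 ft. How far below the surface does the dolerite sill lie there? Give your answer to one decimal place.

24.1 ft

Two edge vectors: Shot 1→Shot 2 = (-1428, 477, 0), Shot 1→Shot 3 = (2069, 310, 113).
Normal n = (Shot 1→Shot 2) × (Shot 1→Shot 3) = (53901, 161364, -1429593).
So ∂z/∂x = −n_x/n_z = 0.037703738 and ∂z/∂y = −n_y/n_z = 0.112874084.
Intercept c from Shot 1: 2190.6 − 18070.46 − 496586.03 = −512465.89.
At (480486, 4401409): z_contact = 18116.12 + 496805.01 − 512465.89 = 2455.23 ft.
Depth below ground = 2479.3 − 2455.23 = 24.1 ft.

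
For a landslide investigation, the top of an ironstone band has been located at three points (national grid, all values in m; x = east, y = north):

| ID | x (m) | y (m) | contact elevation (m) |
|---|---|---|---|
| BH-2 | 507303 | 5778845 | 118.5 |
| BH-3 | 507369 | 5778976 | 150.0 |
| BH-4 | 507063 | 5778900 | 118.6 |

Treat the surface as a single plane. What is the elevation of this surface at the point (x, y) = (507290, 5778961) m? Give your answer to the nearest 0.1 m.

142.9 m

Let the plane be z = a·x + b·y + c.
BH-3−BH-2: 66a + 131b = 31.5;  BH-4−BH-2: −240a + 55b = 0.1.
Solving gives a = 0.049027659, b = 0.215757057.
Then c = 118.5 − a·507303 − b·5778845 = −1271579.97.
At (507290, 5778961): z = 24871.2 + 1246851.6 − 1271579.97 = 142.9 m.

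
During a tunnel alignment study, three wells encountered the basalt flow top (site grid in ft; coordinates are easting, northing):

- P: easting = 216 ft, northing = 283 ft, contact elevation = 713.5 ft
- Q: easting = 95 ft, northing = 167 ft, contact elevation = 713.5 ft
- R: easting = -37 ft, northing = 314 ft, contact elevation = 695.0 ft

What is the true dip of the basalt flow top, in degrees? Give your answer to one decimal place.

5.4°

Two edge vectors: P→Q = (-121, -116, 0), P→R = (-253, 31, -18.5).
Normal n = (P→Q) × (P→R) = (2146, -2238.5, -33099).
So ∂z/∂easting = −n_x/n_z = 0.06484 and ∂z/∂northing = −n_y/n_z = −0.06763.
Gradient magnitude |∇z| = √(a² + b²) = √(0.00420 + 0.00457) = 0.09369.
True dip = arctan(0.09369) = 5.4°, dipping toward NW (azimuth ≈ 316°).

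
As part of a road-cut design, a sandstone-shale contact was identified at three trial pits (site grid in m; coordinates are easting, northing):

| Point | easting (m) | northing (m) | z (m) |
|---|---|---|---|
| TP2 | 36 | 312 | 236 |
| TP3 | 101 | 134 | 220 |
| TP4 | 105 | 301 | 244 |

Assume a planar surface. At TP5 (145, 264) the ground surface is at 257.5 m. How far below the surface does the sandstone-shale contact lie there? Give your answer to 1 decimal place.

Let the plane be z = a·easting + b·northing + c.
TP3−TP2: 65a − 178b = −16;  TP4−TP2: 69a − 11b = 8.
Solving gives a = 0.13832, b = 0.14040.
Then c = 236 − a·36 − b·312 = 187.22.
At (145, 264): z_contact = 20.06 + 37.07 + 187.22 = 244.34 m.
Depth below ground = 257.5 − 244.34 = 13.2 m.

13.2 m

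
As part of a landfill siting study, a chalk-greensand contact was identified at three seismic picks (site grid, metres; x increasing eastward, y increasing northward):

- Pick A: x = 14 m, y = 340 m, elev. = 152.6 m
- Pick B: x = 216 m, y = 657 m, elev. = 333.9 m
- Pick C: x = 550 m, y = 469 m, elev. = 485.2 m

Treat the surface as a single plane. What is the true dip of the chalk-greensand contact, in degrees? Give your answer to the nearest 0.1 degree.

Let the plane be z = a·x + b·y + c.
Pick B−Pick A: 202a + 317b = 181.3;  Pick C−Pick A: 536a + 129b = 332.6.
Solving gives a = 0.57035, b = 0.20849.
Gradient magnitude |∇z| = √(a² + b²) = √(0.32529 + 0.04347) = 0.60726.
True dip = arctan(0.60726) = 31.3°, dipping toward WSW (azimuth ≈ 250°).

31.3°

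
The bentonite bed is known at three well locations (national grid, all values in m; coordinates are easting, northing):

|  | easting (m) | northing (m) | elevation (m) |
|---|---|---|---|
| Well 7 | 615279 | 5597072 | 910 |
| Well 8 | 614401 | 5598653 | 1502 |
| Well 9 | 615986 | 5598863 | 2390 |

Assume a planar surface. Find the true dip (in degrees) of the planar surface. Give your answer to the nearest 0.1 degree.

Let the plane be z = a·easting + b·northing + c.
Well 8−Well 7: −878a + 1581b = 592;  Well 9−Well 7: 707a + 1791b = 1480.
Solving gives a = 0.47564, b = 0.63859.
Gradient magnitude |∇z| = √(a² + b²) = √(0.22624 + 0.40780) = 0.79626.
True dip = arctan(0.79626) = 38.5°, dipping toward SW (azimuth ≈ 217°).

38.5°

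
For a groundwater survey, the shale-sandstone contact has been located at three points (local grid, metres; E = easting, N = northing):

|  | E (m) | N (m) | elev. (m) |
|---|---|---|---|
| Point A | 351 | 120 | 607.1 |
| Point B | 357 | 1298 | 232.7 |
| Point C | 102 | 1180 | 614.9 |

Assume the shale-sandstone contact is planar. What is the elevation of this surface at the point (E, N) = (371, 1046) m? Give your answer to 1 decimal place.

292.1 m

Two edge vectors: Point A→Point B = (6, 1178, -374.4), Point A→Point C = (-249, 1060, 7.8).
Normal n = (Point A→Point B) × (Point A→Point C) = (406052.4, 93178.8, 299682).
So ∂z/∂E = −n_x/n_z = −1.354944 and ∂z/∂N = −n_y/n_z = −0.310926.
Intercept c from Point A: 607.1 + 475.59 + 37.31 = 1120.00.
At (371, 1046): z = −502.7 − 325.2 + 1120.00 = 292.1 m.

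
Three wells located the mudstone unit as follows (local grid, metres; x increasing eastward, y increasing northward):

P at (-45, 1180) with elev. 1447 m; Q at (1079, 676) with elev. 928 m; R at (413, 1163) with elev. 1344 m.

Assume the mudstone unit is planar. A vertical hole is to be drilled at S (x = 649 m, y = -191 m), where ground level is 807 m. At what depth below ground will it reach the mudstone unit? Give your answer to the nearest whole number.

291 m

Let the plane be z = a·x + b·y + c.
Q−P: 1124a − 504b = −519;  R−P: 458a − 17b = −103.
Solving gives a = −0.20351, b = 0.57589.
Then c = 1447 − a·-45 − b·1180 = 758.29.
At (649, -191): z_contact = −132.1 − 110.0 + 758.29 = 516.2 m.
Depth below ground = 807 − 516.2 = 291 m.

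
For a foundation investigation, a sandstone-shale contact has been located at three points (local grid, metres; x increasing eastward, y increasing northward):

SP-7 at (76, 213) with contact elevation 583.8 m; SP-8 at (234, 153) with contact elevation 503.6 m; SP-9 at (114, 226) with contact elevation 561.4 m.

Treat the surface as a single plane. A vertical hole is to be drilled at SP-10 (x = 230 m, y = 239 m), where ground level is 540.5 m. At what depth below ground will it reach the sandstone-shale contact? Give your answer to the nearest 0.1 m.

Let the plane be z = a·x + b·y + c.
SP-8−SP-7: 158a − 60b = −80.2;  SP-9−SP-7: 38a + 13b = −22.4.
Solving gives a = −0.55067, b = −0.11343.
Then c = 583.8 − a·76 − b·213 = 649.81.
At (230, 239): z_contact = −126.65 − 27.11 + 649.81 = 496.05 m.
Depth below ground = 540.5 − 496.05 = 44.5 m.

44.5 m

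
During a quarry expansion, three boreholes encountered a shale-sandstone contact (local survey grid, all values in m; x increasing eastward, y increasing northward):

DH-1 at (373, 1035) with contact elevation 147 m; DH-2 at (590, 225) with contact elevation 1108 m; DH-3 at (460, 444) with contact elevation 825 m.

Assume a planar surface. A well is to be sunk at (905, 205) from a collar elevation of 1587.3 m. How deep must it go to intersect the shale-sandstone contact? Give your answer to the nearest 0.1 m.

355.0 m

Two edge vectors: DH-1→DH-2 = (217, -810, 961), DH-1→DH-3 = (87, -591, 678).
Normal n = (DH-1→DH-2) × (DH-1→DH-3) = (18771, -63519, -57777).
So ∂z/∂x = −n_x/n_z = 0.324887 and ∂z/∂y = −n_y/n_z = −1.099382.
Intercept c from DH-1: 147 − 121.18 + 1137.86 = 1163.68.
At (905, 205): z_contact = 294.02 − 225.37 + 1163.68 = 1232.33 m.
Depth below ground = 1587.3 − 1232.33 = 355.0 m.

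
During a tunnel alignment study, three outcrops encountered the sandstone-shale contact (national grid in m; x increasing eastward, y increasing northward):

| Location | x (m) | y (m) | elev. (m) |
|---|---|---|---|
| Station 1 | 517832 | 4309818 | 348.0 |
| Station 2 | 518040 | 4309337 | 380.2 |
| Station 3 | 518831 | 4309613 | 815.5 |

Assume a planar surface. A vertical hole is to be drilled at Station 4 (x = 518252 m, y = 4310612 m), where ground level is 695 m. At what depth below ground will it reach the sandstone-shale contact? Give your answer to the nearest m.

20 m

Two edge vectors: Station 1→Station 2 = (208, -481, 32.2), Station 1→Station 3 = (999, -205, 467.5).
Normal n = (Station 1→Station 2) × (Station 1→Station 3) = (-218266.5, -65072.2, 437879).
So ∂z/∂x = −n_x/n_z = 0.49846305 and ∂z/∂y = −n_y/n_z = 0.14860772.
Intercept c from Station 1: 348 − 258120.12 − 640472.23 = −898244.34.
At (518252, 4310612): z_contact = 258329.5 + 640590.2 − 898244.34 = 675.3 m.
Depth below ground = 695 − 675.3 = 20 m.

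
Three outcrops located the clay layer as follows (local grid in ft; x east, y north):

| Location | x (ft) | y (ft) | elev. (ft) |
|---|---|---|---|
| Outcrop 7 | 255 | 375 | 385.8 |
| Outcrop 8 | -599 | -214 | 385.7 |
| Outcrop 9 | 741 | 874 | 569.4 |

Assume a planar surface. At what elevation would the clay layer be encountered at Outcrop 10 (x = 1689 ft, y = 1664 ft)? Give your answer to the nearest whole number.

Let the plane be z = a·x + b·y + c.
Outcrop 8−Outcrop 7: −854a − 589b = −0.1;  Outcrop 9−Outcrop 7: 486a + 499b = 183.6.
Solving gives a = −0.77267, b = 1.12048.
Then c = 385.8 − a·255 − b·375 = 162.65.
At (1689, 1664): z = −1305.0 + 1864.5 + 162.65 = 722.1 ft.

722 ft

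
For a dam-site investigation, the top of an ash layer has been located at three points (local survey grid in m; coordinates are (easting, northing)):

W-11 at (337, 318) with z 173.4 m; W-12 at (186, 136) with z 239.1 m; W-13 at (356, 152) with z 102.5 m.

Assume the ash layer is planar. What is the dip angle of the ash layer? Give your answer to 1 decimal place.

Two edge vectors: W-11→W-12 = (-151, -182, 65.7), W-11→W-13 = (19, -166, -70.9).
Normal n = (W-11→W-12) × (W-11→W-13) = (23810, -9457.6, 28524).
So ∂z/∂E = −n_x/n_z = −0.83474 and ∂z/∂N = −n_y/n_z = 0.33157.
Gradient magnitude |∇z| = √(a² + b²) = √(0.69678 + 0.10994) = 0.89818.
True dip = arctan(0.89818) = 41.9°, dipping toward ESE (azimuth ≈ 112°).

41.9°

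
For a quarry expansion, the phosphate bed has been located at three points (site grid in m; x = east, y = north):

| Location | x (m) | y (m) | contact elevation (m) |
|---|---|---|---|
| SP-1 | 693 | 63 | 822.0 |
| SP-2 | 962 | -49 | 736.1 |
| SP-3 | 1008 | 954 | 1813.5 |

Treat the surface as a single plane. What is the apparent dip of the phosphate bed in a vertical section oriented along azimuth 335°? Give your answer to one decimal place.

42.5°

Let the plane be z = a·x + b·y + c.
SP-2−SP-1: 269a − 112b = −85.9;  SP-3−SP-1: 315a + 891b = 991.5.
Solving gives a = 0.12551, b = 1.06842.
Unit vector along 335° is (sin 335°, cos 335°) = (-0.4226, 0.9063).
Slope in that direction = a·(-0.4226) + b·(0.9063) = 0.91527.
Apparent dip = arctan|0.91527| = 42.5° (true dip is 47.1°, so apparent ≤ true as expected).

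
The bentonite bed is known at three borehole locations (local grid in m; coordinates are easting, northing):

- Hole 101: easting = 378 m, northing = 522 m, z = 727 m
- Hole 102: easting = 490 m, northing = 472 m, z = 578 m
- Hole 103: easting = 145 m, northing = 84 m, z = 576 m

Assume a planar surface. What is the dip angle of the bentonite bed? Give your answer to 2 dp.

51.91°

Let the plane be z = a·easting + b·northing + c.
Hole 102−Hole 101: 112a − 50b = −149;  Hole 103−Hole 101: −233a − 438b = −151.
Solving gives a = −0.95068, b = 0.85048.
Gradient magnitude |∇z| = √(a² + b²) = √(0.90379 + 0.72331) = 1.27558.
True dip = arctan(1.27558) = 51.91°, dipping toward SE (azimuth ≈ 132°).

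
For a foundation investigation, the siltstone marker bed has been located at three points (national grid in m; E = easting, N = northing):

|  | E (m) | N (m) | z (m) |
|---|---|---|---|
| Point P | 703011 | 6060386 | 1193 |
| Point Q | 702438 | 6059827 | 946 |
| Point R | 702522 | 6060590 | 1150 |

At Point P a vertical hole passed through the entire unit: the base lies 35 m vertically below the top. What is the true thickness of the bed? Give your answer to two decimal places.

Let the plane be z = a·E + b·N + c.
Point Q−Point P: −573a − 559b = −247;  Point R−Point P: −489a + 204b = −43.
Solving gives a = 0.19071, b = 0.24637.
|∇z| = √(a²+b²) = 0.31156, so dip δ = arctan(0.31156) = 17.30°.
True thickness = vertical thickness × cos δ = 35 × cos 17.30° = 33.42 m.

33.42 m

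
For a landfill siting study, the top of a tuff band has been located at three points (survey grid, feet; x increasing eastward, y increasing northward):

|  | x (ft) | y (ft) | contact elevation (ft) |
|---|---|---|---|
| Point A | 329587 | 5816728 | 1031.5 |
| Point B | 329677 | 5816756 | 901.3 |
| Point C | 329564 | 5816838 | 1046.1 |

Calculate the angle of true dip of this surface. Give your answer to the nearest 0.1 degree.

Let the plane be z = a·x + b·y + c.
Point B−Point A: 90a + 28b = −130.2;  Point C−Point A: −23a + 110b = 14.6.
Solving gives a = −1.39708, b = −0.15939.
Gradient magnitude |∇z| = √(a² + b²) = √(1.95183 + 0.02540) = 1.40614.
True dip = arctan(1.40614) = 54.6°, dipping toward E (azimuth ≈ 083°).

54.6°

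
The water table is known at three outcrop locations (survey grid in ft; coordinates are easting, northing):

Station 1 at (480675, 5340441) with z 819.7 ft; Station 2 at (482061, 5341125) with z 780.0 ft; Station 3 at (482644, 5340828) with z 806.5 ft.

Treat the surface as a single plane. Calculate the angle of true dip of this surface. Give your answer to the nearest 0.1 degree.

Two edge vectors: Station 1→Station 2 = (1386, 684, -39.7), Station 1→Station 3 = (1969, 387, -13.2).
Normal n = (Station 1→Station 2) × (Station 1→Station 3) = (6335.1, -59874.1, -810414).
So ∂z/∂easting = −n_x/n_z = 0.00782 and ∂z/∂northing = −n_y/n_z = −0.07388.
Gradient magnitude |∇z| = √(a² + b²) = √(0.00006 + 0.00546) = 0.07429.
True dip = arctan(0.07429) = 4.2°, dipping toward N (azimuth ≈ 354°).

4.2°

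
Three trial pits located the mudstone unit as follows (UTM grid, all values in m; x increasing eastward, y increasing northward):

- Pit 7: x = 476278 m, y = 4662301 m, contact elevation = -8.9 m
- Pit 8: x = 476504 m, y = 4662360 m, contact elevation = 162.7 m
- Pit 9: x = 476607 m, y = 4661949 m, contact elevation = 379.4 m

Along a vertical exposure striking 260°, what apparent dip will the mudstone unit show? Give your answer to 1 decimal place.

37.7°

Let the plane be z = a·x + b·y + c.
Pit 8−Pit 7: 226a + 59b = 171.6;  Pit 9−Pit 7: 329a − 352b = 388.3.
Solving gives a = 0.84186, b = −0.31627.
Unit vector along 260° is (sin 260°, cos 260°) = (-0.9848, -0.1736).
Slope in that direction = a·(-0.9848) + b·(-0.1736) = −0.77415.
Apparent dip = arctan|0.77415| = 37.7° (true dip is 42.0°, so apparent ≤ true as expected).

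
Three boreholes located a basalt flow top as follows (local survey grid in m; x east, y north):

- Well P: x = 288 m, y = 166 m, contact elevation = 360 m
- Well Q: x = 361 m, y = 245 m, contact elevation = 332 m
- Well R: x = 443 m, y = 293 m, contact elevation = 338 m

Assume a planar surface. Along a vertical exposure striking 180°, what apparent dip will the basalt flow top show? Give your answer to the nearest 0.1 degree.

Two edge vectors: Well P→Well Q = (73, 79, -28), Well P→Well R = (155, 127, -22).
Normal n = (Well P→Well Q) × (Well P→Well R) = (1818, -2734, -2974).
So ∂z/∂x = −n_x/n_z = 0.61130 and ∂z/∂y = −n_y/n_z = −0.91930.
Unit vector along 180° is (sin 180°, cos 180°) = (0.0000, -1.0000).
Slope in that direction = a·(0.0000) + b·(-1.0000) = 0.91930.
Apparent dip = arctan|0.91930| = 42.6° (true dip is 47.8°, so apparent ≤ true as expected).

42.6°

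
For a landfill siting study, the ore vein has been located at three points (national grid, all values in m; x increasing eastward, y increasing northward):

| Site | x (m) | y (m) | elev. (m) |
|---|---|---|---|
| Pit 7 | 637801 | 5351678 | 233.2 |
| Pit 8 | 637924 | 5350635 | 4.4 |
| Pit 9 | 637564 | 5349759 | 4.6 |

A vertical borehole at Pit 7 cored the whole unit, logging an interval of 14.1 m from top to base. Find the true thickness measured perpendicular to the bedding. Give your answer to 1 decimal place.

Let the plane be z = a·x + b·y + c.
Pit 8−Pit 7: 123a − 1043b = −228.8;  Pit 9−Pit 7: −237a − 1919b = −228.6.
Solving gives a = −0.41520, b = 0.17040.
|∇z| = √(a²+b²) = 0.44881, so dip δ = arctan(0.44881) = 24.17°.
True thickness = vertical thickness × cos δ = 14.1 × cos 24.17° = 12.9 m.

12.9 m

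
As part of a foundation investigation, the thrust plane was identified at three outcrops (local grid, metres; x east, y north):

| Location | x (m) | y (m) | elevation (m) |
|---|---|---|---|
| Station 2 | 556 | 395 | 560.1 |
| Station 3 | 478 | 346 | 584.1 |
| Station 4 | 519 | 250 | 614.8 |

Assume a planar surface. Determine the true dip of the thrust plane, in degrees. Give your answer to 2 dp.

20.08°

Let the plane be z = a·x + b·y + c.
Station 3−Station 2: −78a − 49b = 24;  Station 4−Station 2: −37a − 145b = 54.7.
Solving gives a = −0.08421, b = −0.35575.
Gradient magnitude |∇z| = √(a² + b²) = √(0.00709 + 0.12656) = 0.36558.
True dip = arctan(0.36558) = 20.08°, dipping toward NNE (azimuth ≈ 013°).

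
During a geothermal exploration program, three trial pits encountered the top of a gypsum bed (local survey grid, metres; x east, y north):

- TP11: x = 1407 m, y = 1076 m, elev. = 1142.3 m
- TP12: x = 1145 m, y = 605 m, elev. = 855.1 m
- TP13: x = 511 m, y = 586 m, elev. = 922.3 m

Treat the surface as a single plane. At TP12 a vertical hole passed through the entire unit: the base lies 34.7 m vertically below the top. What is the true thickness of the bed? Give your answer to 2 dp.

28.54 m

Let the plane be z = a·x + b·y + c.
TP12−TP11: −262a − 471b = −287.2;  TP13−TP11: −896a − 490b = −220.
Solving gives a = −0.12637, b = 0.68006.
|∇z| = √(a²+b²) = 0.69171, so dip δ = arctan(0.69171) = 34.67°.
True thickness = vertical thickness × cos δ = 34.7 × cos 34.67° = 28.54 m.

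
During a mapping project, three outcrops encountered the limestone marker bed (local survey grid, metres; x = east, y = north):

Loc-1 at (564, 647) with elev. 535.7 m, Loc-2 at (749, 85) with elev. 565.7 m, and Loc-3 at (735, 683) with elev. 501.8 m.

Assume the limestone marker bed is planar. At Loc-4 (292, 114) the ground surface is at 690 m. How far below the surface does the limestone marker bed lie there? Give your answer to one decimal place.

47.6 m

Let the plane be z = a·x + b·y + c.
Loc-2−Loc-1: 185a − 562b = 30;  Loc-3−Loc-1: 171a + 36b = −33.9.
Solving gives a = −0.17489, b = −0.11095.
Then c = 535.7 − a·564 − b·647 = 706.12.
At (292, 114): z_contact = −51.07 − 12.65 + 706.12 = 642.41 m.
Depth below ground = 690 − 642.41 = 47.6 m.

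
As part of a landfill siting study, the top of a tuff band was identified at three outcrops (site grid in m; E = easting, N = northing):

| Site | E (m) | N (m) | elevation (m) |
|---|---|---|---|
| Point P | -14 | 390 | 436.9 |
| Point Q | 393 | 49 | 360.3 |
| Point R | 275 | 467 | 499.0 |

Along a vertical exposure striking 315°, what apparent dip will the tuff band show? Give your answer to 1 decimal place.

9.9°

Let the plane be z = a·E + b·N + c.
Point Q−Point P: 407a − 341b = −76.6;  Point R−Point P: 289a + 77b = 62.1.
Solving gives a = 0.11762, b = 0.36502.
Unit vector along 315° is (sin 315°, cos 315°) = (-0.7071, 0.7071).
Slope in that direction = a·(-0.7071) + b·(0.7071) = 0.17494.
Apparent dip = arctan|0.17494| = 9.9° (true dip is 21.0°, so apparent ≤ true as expected).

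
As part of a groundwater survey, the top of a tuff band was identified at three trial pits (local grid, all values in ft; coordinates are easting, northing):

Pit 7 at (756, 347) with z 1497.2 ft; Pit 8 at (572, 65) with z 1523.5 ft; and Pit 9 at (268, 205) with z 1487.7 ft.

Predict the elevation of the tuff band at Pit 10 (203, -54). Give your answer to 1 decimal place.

Two edge vectors: Pit 7→Pit 8 = (-184, -282, 26.3), Pit 7→Pit 9 = (-488, -142, -9.5).
Normal n = (Pit 7→Pit 8) × (Pit 7→Pit 9) = (6413.6, -14582.4, -111488).
So ∂z/∂easting = −n_x/n_z = 0.05753 and ∂z/∂northing = −n_y/n_z = −0.13080.
Intercept c from Pit 7: 1497.2 − 43.49 + 45.39 = 1499.10.
At (203, -54): z = 11.7 + 7.1 + 1499.10 = 1517.8 ft.

1517.8 ft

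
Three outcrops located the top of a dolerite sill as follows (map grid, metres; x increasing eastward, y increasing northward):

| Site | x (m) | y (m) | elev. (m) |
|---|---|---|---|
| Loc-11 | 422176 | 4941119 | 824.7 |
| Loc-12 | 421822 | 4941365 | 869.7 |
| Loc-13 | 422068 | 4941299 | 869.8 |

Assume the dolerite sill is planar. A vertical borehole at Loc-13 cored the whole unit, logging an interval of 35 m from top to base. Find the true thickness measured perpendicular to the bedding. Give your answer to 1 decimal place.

33.4 m

Two edge vectors: Loc-11→Loc-12 = (-354, 246, 45), Loc-11→Loc-13 = (-108, 180, 45.1).
Normal n = (Loc-11→Loc-12) × (Loc-11→Loc-13) = (2994.6, 11105.4, -37152).
So ∂z/∂x = −n_x/n_z = 0.08060 and ∂z/∂y = −n_y/n_z = 0.29892.
|∇z| = √(a²+b²) = 0.30959, so dip δ = arctan(0.30959) = 17.20°.
True thickness = vertical thickness × cos δ = 35 × cos 17.20° = 33.4 m.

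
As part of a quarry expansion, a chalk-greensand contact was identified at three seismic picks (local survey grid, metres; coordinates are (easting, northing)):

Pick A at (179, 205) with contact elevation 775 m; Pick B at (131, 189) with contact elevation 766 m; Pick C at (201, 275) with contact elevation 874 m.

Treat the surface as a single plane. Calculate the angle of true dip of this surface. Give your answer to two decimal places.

Let the plane be z = a·E + b·N + c.
Pick B−Pick A: −48a − 16b = −9;  Pick C−Pick A: 22a + 70b = 99.
Solving gives a = −0.31715, b = 1.51396.
Gradient magnitude |∇z| = √(a² + b²) = √(0.10059 + 2.29208) = 1.54683.
True dip = arctan(1.54683) = 57.12°, dipping toward SSE (azimuth ≈ 168°).

57.12°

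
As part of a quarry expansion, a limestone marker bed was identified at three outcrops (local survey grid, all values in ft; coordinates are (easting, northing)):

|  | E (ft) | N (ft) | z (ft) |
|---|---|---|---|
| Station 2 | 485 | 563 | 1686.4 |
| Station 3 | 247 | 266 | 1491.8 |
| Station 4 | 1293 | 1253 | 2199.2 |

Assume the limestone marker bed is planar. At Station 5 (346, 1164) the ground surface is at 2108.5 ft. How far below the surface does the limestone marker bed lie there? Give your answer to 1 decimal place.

176.0 ft

Two edge vectors: Station 2→Station 3 = (-238, -297, -194.6), Station 2→Station 4 = (808, 690, 512.8).
Normal n = (Station 2→Station 3) × (Station 2→Station 4) = (-18027.6, -35190.4, 75756).
So ∂z/∂E = −n_x/n_z = 0.237969 and ∂z/∂N = −n_y/n_z = 0.464523.
Intercept c from Station 2: 1686.4 − 115.42 − 261.53 = 1309.46.
At (346, 1164): z_contact = 82.34 + 540.70 + 1309.46 = 1932.50 ft.
Depth below ground = 2108.5 − 1932.50 = 176.0 ft.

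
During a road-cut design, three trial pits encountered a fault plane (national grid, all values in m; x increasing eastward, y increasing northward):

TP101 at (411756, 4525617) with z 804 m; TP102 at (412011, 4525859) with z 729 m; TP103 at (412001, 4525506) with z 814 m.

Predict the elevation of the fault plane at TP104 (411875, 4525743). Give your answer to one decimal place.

Let the plane be z = a·x + b·y + c.
TP102−TP101: 255a + 242b = −75;  TP103−TP101: 245a − 111b = 10.
Solving gives a = −0.067412524, b = −0.238883498.
Then c = 804 − a·411756 − b·4525617 = 1109656.73.
At (411875, 4525743): z = −27765.5 − 1081125.3 + 1109656.73 = 765.9 m.

765.9 m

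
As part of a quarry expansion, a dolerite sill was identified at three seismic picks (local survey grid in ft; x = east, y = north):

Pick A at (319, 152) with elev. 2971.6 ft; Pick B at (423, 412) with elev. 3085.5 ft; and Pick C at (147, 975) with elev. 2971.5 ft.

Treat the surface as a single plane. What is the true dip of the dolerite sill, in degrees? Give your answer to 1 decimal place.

Two edge vectors: Pick A→Pick B = (104, 260, 113.9), Pick A→Pick C = (-172, 823, -0.1).
Normal n = (Pick A→Pick B) × (Pick A→Pick C) = (-93765.7, -19580.4, 130312).
So ∂z/∂x = −n_x/n_z = 0.71955 and ∂z/∂y = −n_y/n_z = 0.15026.
Gradient magnitude |∇z| = √(a² + b²) = √(0.51775 + 0.02258) = 0.73507.
True dip = arctan(0.73507) = 36.3°, dipping toward WSW (azimuth ≈ 258°).

36.3°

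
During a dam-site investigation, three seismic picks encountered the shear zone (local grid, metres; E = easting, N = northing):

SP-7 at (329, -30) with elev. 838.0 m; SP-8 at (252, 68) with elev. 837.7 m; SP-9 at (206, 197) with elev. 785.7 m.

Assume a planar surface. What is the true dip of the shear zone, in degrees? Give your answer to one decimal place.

Two edge vectors: SP-7→SP-8 = (-77, 98, -0.3), SP-7→SP-9 = (-123, 227, -52.3).
Normal n = (SP-7→SP-8) × (SP-7→SP-9) = (-5057.3, -3990.2, -5425).
So ∂z/∂E = −n_x/n_z = −0.93222 and ∂z/∂N = −n_y/n_z = −0.73552.
Gradient magnitude |∇z| = √(a² + b²) = √(0.86904 + 0.54099) = 1.18745.
True dip = arctan(1.18745) = 49.9°, dipping toward NE (azimuth ≈ 052°).

49.9°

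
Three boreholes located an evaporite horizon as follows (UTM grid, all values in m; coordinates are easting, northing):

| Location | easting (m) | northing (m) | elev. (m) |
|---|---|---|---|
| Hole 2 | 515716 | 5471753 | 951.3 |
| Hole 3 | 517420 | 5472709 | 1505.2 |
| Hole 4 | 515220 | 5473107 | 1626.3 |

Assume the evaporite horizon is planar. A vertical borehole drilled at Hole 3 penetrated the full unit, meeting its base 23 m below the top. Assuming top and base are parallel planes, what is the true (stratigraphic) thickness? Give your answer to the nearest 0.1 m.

20.5 m

Two edge vectors: Hole 2→Hole 3 = (1704, 956, 553.9), Hole 2→Hole 4 = (-496, 1354, 675).
Normal n = (Hole 2→Hole 3) × (Hole 2→Hole 4) = (-104680.6, -1424934.4, 2781392).
So ∂z/∂easting = −n_x/n_z = 0.03764 and ∂z/∂northing = −n_y/n_z = 0.51231.
|∇z| = √(a²+b²) = 0.51369, so dip δ = arctan(0.51369) = 27.19°.
True thickness = vertical thickness × cos δ = 23 × cos 27.19° = 20.5 m.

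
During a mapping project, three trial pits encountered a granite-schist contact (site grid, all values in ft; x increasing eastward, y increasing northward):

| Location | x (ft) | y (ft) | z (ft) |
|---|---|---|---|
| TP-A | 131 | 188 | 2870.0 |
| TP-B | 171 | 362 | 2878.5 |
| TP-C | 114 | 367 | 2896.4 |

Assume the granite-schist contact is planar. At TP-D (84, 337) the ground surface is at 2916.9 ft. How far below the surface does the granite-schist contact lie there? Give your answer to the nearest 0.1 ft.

15.0 ft

Let the plane be z = a·x + b·y + c.
TP-B−TP-A: 40a + 174b = 8.5;  TP-C−TP-A: −17a + 179b = 26.4.
Solving gives a = −0.30363, b = 0.11865.
Then c = 2870 − a·131 − b·188 = 2887.47.
At (84, 337): z_contact = −25.50 + 39.99 + 2887.47 = 2901.95 ft.
Depth below ground = 2916.9 − 2901.95 = 15.0 ft.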